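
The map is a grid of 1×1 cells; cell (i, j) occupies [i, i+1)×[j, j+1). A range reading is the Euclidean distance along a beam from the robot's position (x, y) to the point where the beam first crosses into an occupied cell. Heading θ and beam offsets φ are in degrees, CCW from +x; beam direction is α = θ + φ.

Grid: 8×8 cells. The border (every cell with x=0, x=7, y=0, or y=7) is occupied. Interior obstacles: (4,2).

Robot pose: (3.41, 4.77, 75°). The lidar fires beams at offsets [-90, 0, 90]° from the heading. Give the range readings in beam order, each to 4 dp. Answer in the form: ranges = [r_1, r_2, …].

ranges = [3.7166, 2.3087, 2.4950]

beam 1: φ=-90°, α=345°
  cosα=0.9659 sinα=-0.2588 | (3,4) | tMaxX 0.6108 tMaxY 2.9751 | tΔX 1.0353 tΔY 3.8637
    t=0.6108 [x] (4,4)
    t=1.6461 [x] (5,4)
    t=2.6814 [x] (6,4)
    t=2.9751 [y] (6,3)
    t=3.7166 [x] (7,3) — stop
  → r_1 = 3.7166
beam 2: φ=0°, α=75°
  cosα=0.2588 sinα=0.9659 | (3,4) | tMaxX 2.2796 tMaxY 0.2381 | tΔX 3.8637 tΔY 1.0353
    t=0.2381 [y] (3,5)
    t=1.2734 [y] (3,6)
    t=2.2796 [x] (4,6)
    t=2.3087 [y] (4,7) — stop
  → r_2 = 2.3087
beam 3: φ=90°, α=165°
  cosα=-0.9659 sinα=0.2588 | (3,4) | tMaxX 0.4245 tMaxY 0.8887 | tΔX 1.0353 tΔY 3.8637
    t=0.4245 [x] (2,4)
    t=0.8887 [y] (2,5)
    t=1.4597 [x] (1,5)
    t=2.4950 [x] (0,5) — stop
  → r_3 = 2.4950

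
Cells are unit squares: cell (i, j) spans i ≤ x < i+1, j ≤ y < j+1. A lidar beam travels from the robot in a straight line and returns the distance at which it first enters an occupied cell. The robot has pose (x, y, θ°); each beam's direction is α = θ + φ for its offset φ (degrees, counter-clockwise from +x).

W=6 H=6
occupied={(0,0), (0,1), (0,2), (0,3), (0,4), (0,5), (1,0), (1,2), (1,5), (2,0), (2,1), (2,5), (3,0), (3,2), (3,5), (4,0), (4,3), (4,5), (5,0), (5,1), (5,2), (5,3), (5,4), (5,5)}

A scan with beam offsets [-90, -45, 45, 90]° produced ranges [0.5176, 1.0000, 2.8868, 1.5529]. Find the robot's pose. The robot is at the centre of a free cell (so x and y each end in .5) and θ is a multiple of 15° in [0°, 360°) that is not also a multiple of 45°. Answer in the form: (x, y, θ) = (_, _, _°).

Candidates: 12 free-cell centres × 16 headings = 192 poses. Raycast each; keep the one whose scan matches to 4 dp.
  (2.5, 3.5, 60°): beam 1 = 1.0000 ≠ 0.5176 ✗
  (3.5, 4.5, 75°): beam 1 = 1.5529 ≠ 0.5176 ✗
  (4.5, 1.5, 285°): beam 1 = 1.5529 ≠ 0.5176 ✗
  (3.5, 3.5, 105°): beam 2 = 1.7321 ≠ 1.0000 ✗
  (1.5, 3.5, 285°): beam 2 = 0.5774 ≠ 1.0000 ✗
  …
  (3.5, 4.5, 195°): r_1=0.5176, r_2=1.0000, r_3=2.8868, r_4=1.5529 — all match ✓
Unique over the lattice → pose = (3.5, 4.5, 195°).

(x, y, θ) = (3.5, 4.5, 195°)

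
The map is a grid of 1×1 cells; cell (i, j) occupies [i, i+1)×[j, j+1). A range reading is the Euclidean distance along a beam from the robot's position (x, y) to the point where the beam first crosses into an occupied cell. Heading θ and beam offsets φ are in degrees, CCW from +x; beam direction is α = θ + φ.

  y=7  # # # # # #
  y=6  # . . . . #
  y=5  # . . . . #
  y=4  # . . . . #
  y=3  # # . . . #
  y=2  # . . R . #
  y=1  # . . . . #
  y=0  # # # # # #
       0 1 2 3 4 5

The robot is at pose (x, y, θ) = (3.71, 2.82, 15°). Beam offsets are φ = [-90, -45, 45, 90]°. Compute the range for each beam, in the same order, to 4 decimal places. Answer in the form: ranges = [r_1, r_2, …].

beam 1: φ=-90°, α=285°
  dir = (cos 285°, sin 285°) = (0.2588, -0.9659); from cell (3,2)
  next x-line at t=1.1205, next y-line at t=0.8489; Δt_x=3.8637, Δt_y=1.0353
    y: enter (3,1) at t=0.8489
    x: enter (4,1) at t=1.1205
    y: enter (4,0) at t=1.8842 ← occupied
  → r_1 = 1.8842
beam 2: φ=-45°, α=330°
  dir = (cos 330°, sin 330°) = (0.8660, -0.5000); from cell (3,2)
  next x-line at t=0.3349, next y-line at t=1.6400; Δt_x=1.1547, Δt_y=2.0000
    x: enter (4,2) at t=0.3349
    x: enter (5,2) at t=1.4896 ← occupied
  → r_2 = 1.4896
beam 3: φ=45°, α=60°
  dir = (cos 60°, sin 60°) = (0.5000, 0.8660); from cell (3,2)
  next x-line at t=0.5800, next y-line at t=0.2078; Δt_x=2.0000, Δt_y=1.1547
    y: enter (3,3) at t=0.2078
    x: enter (4,3) at t=0.5800
    y: enter (4,4) at t=1.3625
    y: enter (4,5) at t=2.5172
    x: enter (5,5) at t=2.5800 ← occupied
  → r_3 = 2.5800
beam 4: φ=90°, α=105°
  dir = (cos 105°, sin 105°) = (-0.2588, 0.9659); from cell (3,2)
  next x-line at t=2.7432, next y-line at t=0.1863; Δt_x=3.8637, Δt_y=1.0353
    y: enter (3,3) at t=0.1863
    y: enter (3,4) at t=1.2216
    y: enter (3,5) at t=2.2569
    x: enter (2,5) at t=2.7432
    y: enter (2,6) at t=3.2922
    y: enter (2,7) at t=4.3275 ← occupied
  → r_4 = 4.3275

ranges = [1.8842, 1.4896, 2.5800, 4.3275]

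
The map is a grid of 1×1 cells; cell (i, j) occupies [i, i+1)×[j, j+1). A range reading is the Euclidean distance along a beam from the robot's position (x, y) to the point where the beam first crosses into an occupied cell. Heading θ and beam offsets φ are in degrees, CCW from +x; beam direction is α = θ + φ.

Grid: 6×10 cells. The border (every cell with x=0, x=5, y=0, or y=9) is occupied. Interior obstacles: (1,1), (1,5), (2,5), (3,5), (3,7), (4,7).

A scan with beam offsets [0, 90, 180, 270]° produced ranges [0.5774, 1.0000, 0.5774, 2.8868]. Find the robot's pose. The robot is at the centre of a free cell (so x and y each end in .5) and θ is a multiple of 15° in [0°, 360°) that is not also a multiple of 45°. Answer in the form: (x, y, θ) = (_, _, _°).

(x, y, θ) = (3.5, 8.5, 300°)

Candidates: 26 free-cell centres × 16 headings = 416 poses. Raycast each; keep the one whose scan matches to 4 dp.
  (2.5, 2.5, 255°): beam 1 = 1.5529 ≠ 0.5774 ✗
  (2.5, 2.5, 195°): beam 1 = 1.5529 ≠ 0.5774 ✗
  (1.5, 6.5, 330°): beam 1 = 1.0000 ≠ 0.5774 ✗
  …
  (3.5, 8.5, 300°): r_1=0.5774, r_2=1.0000, r_3=0.5774, r_4=2.8868 — all match ✓
No second candidate reproduces the full scan.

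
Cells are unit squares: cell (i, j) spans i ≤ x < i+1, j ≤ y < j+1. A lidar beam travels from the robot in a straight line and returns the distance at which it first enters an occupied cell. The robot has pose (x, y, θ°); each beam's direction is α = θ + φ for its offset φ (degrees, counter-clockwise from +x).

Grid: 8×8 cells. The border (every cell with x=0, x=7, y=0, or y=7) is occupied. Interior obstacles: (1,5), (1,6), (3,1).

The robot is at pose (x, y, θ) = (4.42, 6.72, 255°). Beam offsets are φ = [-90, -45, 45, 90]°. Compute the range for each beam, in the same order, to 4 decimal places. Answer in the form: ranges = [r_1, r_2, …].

beam 1: φ=-90°, α=165°
  dir = (cos 165°, sin 165°) = (-0.9659, 0.2588); from cell (4,6)
  next x-line at t=0.4348, next y-line at t=1.0818; Δt_x=1.0353, Δt_y=3.8637
    x: enter (3,6) at t=0.4348
    y: enter (3,7) at t=1.0818 ← occupied
  → r_1 = 1.0818
beam 2: φ=-45°, α=210°
  dir = (cos 210°, sin 210°) = (-0.8660, -0.5000); from cell (4,6)
  next x-line at t=0.4850, next y-line at t=1.4400; Δt_x=1.1547, Δt_y=2.0000
    x: enter (3,6) at t=0.4850
    y: enter (3,5) at t=1.4400
    x: enter (2,5) at t=1.6397
    x: enter (1,5) at t=2.7944 ← occupied
  → r_2 = 2.7944
beam 3: φ=45°, α=300°
  dir = (cos 300°, sin 300°) = (0.5000, -0.8660); from cell (4,6)
  next x-line at t=1.1600, next y-line at t=0.8314; Δt_x=2.0000, Δt_y=1.1547
    y: enter (4,5) at t=0.8314
    x: enter (5,5) at t=1.1600
    y: enter (5,4) at t=1.9861
    y: enter (5,3) at t=3.1408
    x: enter (6,3) at t=3.1600
    y: enter (6,2) at t=4.2955
    x: enter (7,2) at t=5.1600 ← occupied
  → r_3 = 5.1600
beam 4: φ=90°, α=345°
  dir = (cos 345°, sin 345°) = (0.9659, -0.2588); from cell (4,6)
  next x-line at t=0.6005, next y-line at t=2.7819; Δt_x=1.0353, Δt_y=3.8637
    x: enter (5,6) at t=0.6005
    x: enter (6,6) at t=1.6357
    x: enter (7,6) at t=2.6710 ← occupied
  → r_4 = 2.6710

ranges = [1.0818, 2.7944, 5.1600, 2.6710]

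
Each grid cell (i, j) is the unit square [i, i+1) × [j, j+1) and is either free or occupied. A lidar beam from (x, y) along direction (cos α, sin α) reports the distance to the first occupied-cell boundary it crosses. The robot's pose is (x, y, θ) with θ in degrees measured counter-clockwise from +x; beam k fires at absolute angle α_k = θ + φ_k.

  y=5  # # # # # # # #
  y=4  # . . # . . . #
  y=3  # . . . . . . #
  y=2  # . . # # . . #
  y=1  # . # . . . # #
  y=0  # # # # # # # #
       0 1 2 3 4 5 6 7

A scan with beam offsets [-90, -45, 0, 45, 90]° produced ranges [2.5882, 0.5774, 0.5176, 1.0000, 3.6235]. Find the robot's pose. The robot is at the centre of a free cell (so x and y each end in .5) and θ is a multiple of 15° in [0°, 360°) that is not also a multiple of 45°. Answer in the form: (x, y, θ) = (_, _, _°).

Candidates: 19 free-cell centres × 16 headings = 304 poses. Raycast each; keep the one whose scan matches to 4 dp.
  (5.5, 3.5, 15°): beam 1 = 1.9319 ≠ 2.5882 ✗
  (5.5, 3.5, 300°): beam 1 = 1.0000 ≠ 2.5882 ✗
  (6.5, 4.5, 195°): beam 1 = 0.5176 ≠ 2.5882 ✗
  …
  (3.5, 3.5, 285°): r_1=2.5882, r_2=0.5774, r_3=0.5176, r_4=1.0000, r_5=3.6235 — all match ✓
Unique over the lattice → pose = (3.5, 3.5, 285°).

(x, y, θ) = (3.5, 3.5, 285°)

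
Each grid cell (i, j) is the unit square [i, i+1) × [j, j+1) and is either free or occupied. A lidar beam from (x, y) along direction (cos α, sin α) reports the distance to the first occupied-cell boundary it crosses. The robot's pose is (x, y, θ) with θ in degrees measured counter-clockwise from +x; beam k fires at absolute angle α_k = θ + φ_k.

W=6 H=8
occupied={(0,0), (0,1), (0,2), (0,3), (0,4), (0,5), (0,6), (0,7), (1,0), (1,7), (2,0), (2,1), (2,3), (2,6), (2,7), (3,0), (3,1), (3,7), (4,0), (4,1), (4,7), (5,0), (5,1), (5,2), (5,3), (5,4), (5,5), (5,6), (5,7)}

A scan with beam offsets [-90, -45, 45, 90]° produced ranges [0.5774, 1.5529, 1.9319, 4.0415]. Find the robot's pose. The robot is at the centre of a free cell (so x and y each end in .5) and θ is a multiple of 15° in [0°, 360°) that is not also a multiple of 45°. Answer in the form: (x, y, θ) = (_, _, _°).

(x, y, θ) = (4.5, 5.5, 120°)

Enumerate (i+0.5, j+0.5, θ) over the 19 free cells and 16 admissible headings. For each, cast all 4 beams and compare to the given ranges.
  (2.5, 2.5, 195°): beam 1 = 0.5176 ≠ 0.5774 ✗
  (4.5, 4.5, 195°): beam 1 = 2.5882 ≠ 0.5774 ✗
  (2.5, 5.5, 75°): beam 1 = 2.5882 ≠ 0.5774 ✗
  …
  (4.5, 5.5, 120°): r_1=0.5774, r_2=1.5529, r_3=1.9319, r_4=4.0415 — all match ✓
No second candidate reproduces the full scan.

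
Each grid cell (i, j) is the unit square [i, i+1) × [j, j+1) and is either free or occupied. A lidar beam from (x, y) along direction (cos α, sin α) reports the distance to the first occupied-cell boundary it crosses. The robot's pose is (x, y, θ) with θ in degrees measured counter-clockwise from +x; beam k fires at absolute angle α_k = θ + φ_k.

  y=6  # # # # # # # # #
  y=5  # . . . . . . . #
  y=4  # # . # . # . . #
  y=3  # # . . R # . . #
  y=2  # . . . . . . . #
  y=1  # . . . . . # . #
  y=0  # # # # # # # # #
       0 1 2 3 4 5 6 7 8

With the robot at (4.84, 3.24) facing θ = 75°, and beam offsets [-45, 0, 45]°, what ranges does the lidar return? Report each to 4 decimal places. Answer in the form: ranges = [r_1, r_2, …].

beam 1: φ=-45°, α=30°
  direction (0.8660, 0.5000); cell (4,3); t to first gridline: x 0.1848, y 1.5200 (then +1.1547 / +2.0000)
    (5,3) via x @ 0.1848  # hit
  → r_1 = 0.1848
beam 2: φ=0°, α=75°
  direction (0.2588, 0.9659); cell (4,3); t to first gridline: x 0.6182, y 0.7868 (then +3.8637 / +1.0353)
    (5,3) via x @ 0.6182  # hit
  → r_2 = 0.6182
beam 3: φ=45°, α=120°
  direction (-0.5000, 0.8660); cell (4,3); t to first gridline: x 1.6800, y 0.8776 (then +2.0000 / +1.1547)
    (4,4) via y @ 0.8776
    (3,4) via x @ 1.6800  # hit
  → r_3 = 1.6800

ranges = [0.1848, 0.6182, 1.6800]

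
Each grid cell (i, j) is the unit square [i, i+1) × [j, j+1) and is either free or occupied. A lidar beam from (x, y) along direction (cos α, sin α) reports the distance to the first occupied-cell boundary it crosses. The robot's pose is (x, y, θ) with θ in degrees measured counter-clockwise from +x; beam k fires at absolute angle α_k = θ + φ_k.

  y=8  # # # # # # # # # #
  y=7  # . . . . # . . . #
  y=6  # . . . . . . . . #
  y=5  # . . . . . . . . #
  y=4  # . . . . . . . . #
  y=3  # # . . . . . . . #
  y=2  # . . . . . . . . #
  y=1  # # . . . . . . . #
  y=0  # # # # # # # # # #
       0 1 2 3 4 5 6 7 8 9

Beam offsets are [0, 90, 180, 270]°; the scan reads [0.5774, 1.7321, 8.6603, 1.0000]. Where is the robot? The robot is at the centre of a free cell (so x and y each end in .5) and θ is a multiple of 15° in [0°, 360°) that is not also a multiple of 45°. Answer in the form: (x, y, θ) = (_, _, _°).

(x, y, θ) = (8.5, 6.5, 30°)

The pose lattice has 53·16 = 848 candidates. Test each by forward raycasting.
  (4.5, 6.5, 300°): beam 1 = 6.3509 ≠ 0.5774 ✗
  (5.5, 2.5, 195°): beam 1 = 3.6235 ≠ 0.5774 ✗
  (4.5, 5.5, 75°): beam 1 = 1.9319 ≠ 0.5774 ✗
  (4.5, 5.5, 300°): beam 1 = 5.1962 ≠ 0.5774 ✗
  (5.5, 3.5, 120°): beam 1 = 5.1962 ≠ 0.5774 ✗
  …
  (8.5, 6.5, 30°): r_1=0.5774, r_2=1.7321, r_3=8.6603, r_4=1.0000 — all match ✓
No second candidate reproduces the full scan.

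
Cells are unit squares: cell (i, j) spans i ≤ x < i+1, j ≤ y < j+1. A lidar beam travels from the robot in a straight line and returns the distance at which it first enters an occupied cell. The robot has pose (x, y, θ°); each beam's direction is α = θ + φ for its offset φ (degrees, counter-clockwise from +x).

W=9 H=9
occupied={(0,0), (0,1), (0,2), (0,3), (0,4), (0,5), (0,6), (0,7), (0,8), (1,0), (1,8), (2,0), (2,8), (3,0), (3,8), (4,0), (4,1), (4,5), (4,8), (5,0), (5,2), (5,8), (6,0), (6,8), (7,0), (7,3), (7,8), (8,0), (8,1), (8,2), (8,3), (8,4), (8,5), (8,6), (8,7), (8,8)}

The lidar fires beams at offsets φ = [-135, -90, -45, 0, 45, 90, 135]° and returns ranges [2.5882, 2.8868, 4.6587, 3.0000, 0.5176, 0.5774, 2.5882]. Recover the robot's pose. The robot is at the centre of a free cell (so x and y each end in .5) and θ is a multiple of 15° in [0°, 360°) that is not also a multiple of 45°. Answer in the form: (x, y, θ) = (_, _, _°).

The pose lattice has 45·16 = 720 candidates. Test each by forward raycasting.
  (7.5, 2.5, 15°): beam 1 = 1.7321 ≠ 2.5882 ✗
  (1.5, 7.5, 30°): beam 1 = 1.9319 ≠ 2.5882 ✗
  (1.5, 6.5, 330°): beam 1 = 0.5176 ≠ 2.5882 ✗
  (6.5, 6.5, 300°): beam 1 = 5.6940 ≠ 2.5882 ✗
  …
  (3.5, 5.5, 300°): r_1=2.5882, r_2=2.8868, r_3=4.6587, r_4=3.0000, r_5=0.5176, r_6=0.5774, r_7=2.5882 — all match ✓
Unique over the lattice → pose = (3.5, 5.5, 300°).

(x, y, θ) = (3.5, 5.5, 300°)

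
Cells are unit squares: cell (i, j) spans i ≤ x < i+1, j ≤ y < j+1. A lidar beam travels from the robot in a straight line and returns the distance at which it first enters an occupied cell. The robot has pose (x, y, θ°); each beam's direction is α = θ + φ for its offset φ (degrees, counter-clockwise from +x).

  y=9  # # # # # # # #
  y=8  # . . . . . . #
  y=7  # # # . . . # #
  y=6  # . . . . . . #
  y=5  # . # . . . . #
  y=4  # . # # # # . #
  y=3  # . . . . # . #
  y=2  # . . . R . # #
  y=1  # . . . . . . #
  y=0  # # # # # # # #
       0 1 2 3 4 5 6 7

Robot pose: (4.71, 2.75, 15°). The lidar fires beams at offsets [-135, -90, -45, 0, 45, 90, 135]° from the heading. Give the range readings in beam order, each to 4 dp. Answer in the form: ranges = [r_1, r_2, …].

beam 1: φ=-135°, α=240°
  cosα=-0.5000 sinα=-0.8660 | (4,2) | tMaxX 1.4200 tMaxY 0.8660 | tΔX 2.0000 tΔY 1.1547
    t=0.8660 [y] (4,1)
    t=1.4200 [x] (3,1)
    t=2.0207 [y] (3,0) — stop
  → r_1 = 2.0207
beam 2: φ=-90°, α=285°
  cosα=0.2588 sinα=-0.9659 | (4,2) | tMaxX 1.1205 tMaxY 0.7765 | tΔX 3.8637 tΔY 1.0353
    t=0.7765 [y] (4,1)
    t=1.1205 [x] (5,1)
    t=1.8117 [y] (5,0) — stop
  → r_2 = 1.8117
beam 3: φ=-45°, α=330°
  cosα=0.8660 sinα=-0.5000 | (4,2) | tMaxX 0.3349 tMaxY 1.5000 | tΔX 1.1547 tΔY 2.0000
    t=0.3349 [x] (5,2)
    t=1.4896 [x] (6,2) — stop
  → r_3 = 1.4896
beam 4: φ=0°, α=15°
  cosα=0.9659 sinα=0.2588 | (4,2) | tMaxX 0.3002 tMaxY 0.9659 | tΔX 1.0353 tΔY 3.8637
    t=0.3002 [x] (5,2)
    t=0.9659 [y] (5,3) — stop
  → r_4 = 0.9659
beam 5: φ=45°, α=60°
  cosα=0.5000 sinα=0.8660 | (4,2) | tMaxX 0.5800 tMaxY 0.2887 | tΔX 2.0000 tΔY 1.1547
    t=0.2887 [y] (4,3)
    t=0.5800 [x] (5,3) — stop
  → r_5 = 0.5800
beam 6: φ=90°, α=105°
  cosα=-0.2588 sinα=0.9659 | (4,2) | tMaxX 2.7432 tMaxY 0.2588 | tΔX 3.8637 tΔY 1.0353
    t=0.2588 [y] (4,3)
    t=1.2941 [y] (4,4) — stop
  → r_6 = 1.2941
beam 7: φ=135°, α=150°
  cosα=-0.8660 sinα=0.5000 | (4,2) | tMaxX 0.8198 tMaxY 0.5000 | tΔX 1.1547 tΔY 2.0000
    t=0.5000 [y] (4,3)
    t=0.8198 [x] (3,3)
    t=1.9745 [x] (2,3)
    t=2.5000 [y] (2,4) — stop
  → r_7 = 2.5000

ranges = [2.0207, 1.8117, 1.4896, 0.9659, 0.5800, 1.2941, 2.5000]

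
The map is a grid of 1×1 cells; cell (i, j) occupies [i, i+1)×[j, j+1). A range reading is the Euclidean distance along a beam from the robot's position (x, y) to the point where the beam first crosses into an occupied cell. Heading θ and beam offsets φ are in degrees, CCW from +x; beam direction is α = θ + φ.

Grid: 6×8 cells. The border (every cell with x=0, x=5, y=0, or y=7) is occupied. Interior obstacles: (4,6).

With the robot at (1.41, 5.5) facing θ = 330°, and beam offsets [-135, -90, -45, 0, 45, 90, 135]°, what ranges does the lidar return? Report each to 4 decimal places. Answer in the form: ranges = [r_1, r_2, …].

beam 1: φ=-135°, α=195°
  direction (-0.9659, -0.2588); cell (1,5); t to first gridline: x 0.4245, y 1.9319 (then +1.0353 / +3.8637)
    (0,5) via x @ 0.4245  # hit
  → r_1 = 0.4245
beam 2: φ=-90°, α=240°
  direction (-0.5000, -0.8660); cell (1,5); t to first gridline: x 0.8200, y 0.5774 (then +2.0000 / +1.1547)
    (1,4) via y @ 0.5774
    (0,4) via x @ 0.8200  # hit
  → r_2 = 0.8200
beam 3: φ=-45°, α=285°
  direction (0.2588, -0.9659); cell (1,5); t to first gridline: x 2.2796, y 0.5176 (then +3.8637 / +1.0353)
    (1,4) via y @ 0.5176
    (1,3) via y @ 1.5529
    (2,3) via x @ 2.2796
    (2,2) via y @ 2.5882
    (2,1) via y @ 3.6235
    (2,0) via y @ 4.6587  # hit
  → r_3 = 4.6587
beam 4: φ=0°, α=330°
  direction (0.8660, -0.5000); cell (1,5); t to first gridline: x 0.6813, y 1.0000 (then +1.1547 / +2.0000)
    (2,5) via x @ 0.6813
    (2,4) via y @ 1.0000
    (3,4) via x @ 1.8360
    (4,4) via x @ 2.9907
    (4,3) via y @ 3.0000
    (5,3) via x @ 4.1454  # hit
  → r_4 = 4.1454
beam 5: φ=45°, α=15°
  direction (0.9659, 0.2588); cell (1,5); t to first gridline: x 0.6108, y 1.9319 (then +1.0353 / +3.8637)
    (2,5) via x @ 0.6108
    (3,5) via x @ 1.6461
    (3,6) via y @ 1.9319
    (4,6) via x @ 2.6814  # hit
  → r_5 = 2.6814
beam 6: φ=90°, α=60°
  direction (0.5000, 0.8660); cell (1,5); t to first gridline: x 1.1800, y 0.5774 (then +2.0000 / +1.1547)
    (1,6) via y @ 0.5774
    (2,6) via x @ 1.1800
    (2,7) via y @ 1.7321  # hit
  → r_6 = 1.7321
beam 7: φ=135°, α=105°
  direction (-0.2588, 0.9659); cell (1,5); t to first gridline: x 1.5841, y 0.5176 (then +3.8637 / +1.0353)
    (1,6) via y @ 0.5176
    (1,7) via y @ 1.5529  # hit
  → r_7 = 1.5529

ranges = [0.4245, 0.8200, 4.6587, 4.1454, 2.6814, 1.7321, 1.5529]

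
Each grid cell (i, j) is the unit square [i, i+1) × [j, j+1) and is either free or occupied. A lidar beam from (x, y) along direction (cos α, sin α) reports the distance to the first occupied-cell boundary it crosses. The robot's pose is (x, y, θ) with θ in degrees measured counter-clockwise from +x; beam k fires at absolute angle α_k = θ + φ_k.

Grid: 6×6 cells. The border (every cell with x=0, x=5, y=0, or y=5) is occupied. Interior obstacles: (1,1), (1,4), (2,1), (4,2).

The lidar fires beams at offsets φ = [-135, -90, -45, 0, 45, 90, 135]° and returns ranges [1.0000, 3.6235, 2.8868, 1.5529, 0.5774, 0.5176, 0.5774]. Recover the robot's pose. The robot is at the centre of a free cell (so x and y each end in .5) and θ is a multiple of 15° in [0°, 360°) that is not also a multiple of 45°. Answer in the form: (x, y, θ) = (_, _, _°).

(x, y, θ) = (1.5, 2.5, 105°)

Enumerate (i+0.5, j+0.5, θ) over the 12 free cells and 16 admissible headings. For each, cast all 7 beams and compare to the given ranges.
  (2.5, 3.5, 330°): beam 1 = 1.5529 ≠ 1.0000 ✗
  (1.5, 2.5, 75°): beam 1 = 0.5774 ≠ 1.0000 ✗
  (4.5, 4.5, 105°): beam 1 = 0.5774 ≠ 1.0000 ✗
  (3.5, 1.5, 285°): beam 1 = 0.5774 ≠ 1.0000 ✗
  …
  (1.5, 2.5, 105°): r_1=1.0000, r_2=3.6235, r_3=2.8868, r_4=1.5529, r_5=0.5774, r_6=0.5176, r_7=0.5774 — all match ✓
No second candidate reproduces the full scan.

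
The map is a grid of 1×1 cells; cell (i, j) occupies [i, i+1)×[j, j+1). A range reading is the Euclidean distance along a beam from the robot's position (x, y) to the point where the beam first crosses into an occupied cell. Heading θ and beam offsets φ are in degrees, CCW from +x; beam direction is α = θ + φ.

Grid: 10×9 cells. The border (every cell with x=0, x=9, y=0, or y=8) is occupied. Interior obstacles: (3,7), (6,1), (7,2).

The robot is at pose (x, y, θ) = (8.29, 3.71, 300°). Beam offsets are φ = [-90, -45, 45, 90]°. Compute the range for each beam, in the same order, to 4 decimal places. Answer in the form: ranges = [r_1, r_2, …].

ranges = [1.4200, 1.1205, 0.7350, 0.8198]

beam 1: φ=-90°, α=210°
  direction (-0.8660, -0.5000); cell (8,3); t to first gridline: x 0.3349, y 1.4200 (then +1.1547 / +2.0000)
    (7,3) via x @ 0.3349
    (7,2) via y @ 1.4200  # hit
  → r_1 = 1.4200
beam 2: φ=-45°, α=255°
  direction (-0.2588, -0.9659); cell (8,3); t to first gridline: x 1.1205, y 0.7350 (then +3.8637 / +1.0353)
    (8,2) via y @ 0.7350
    (7,2) via x @ 1.1205  # hit
  → r_2 = 1.1205
beam 3: φ=45°, α=345°
  direction (0.9659, -0.2588); cell (8,3); t to first gridline: x 0.7350, y 2.7432 (then +1.0353 / +3.8637)
    (9,3) via x @ 0.7350  # hit
  → r_3 = 0.7350
beam 4: φ=90°, α=30°
  direction (0.8660, 0.5000); cell (8,3); t to first gridline: x 0.8198, y 0.5800 (then +1.1547 / +2.0000)
    (8,4) via y @ 0.5800
    (9,4) via x @ 0.8198  # hit
  → r_4 = 0.8198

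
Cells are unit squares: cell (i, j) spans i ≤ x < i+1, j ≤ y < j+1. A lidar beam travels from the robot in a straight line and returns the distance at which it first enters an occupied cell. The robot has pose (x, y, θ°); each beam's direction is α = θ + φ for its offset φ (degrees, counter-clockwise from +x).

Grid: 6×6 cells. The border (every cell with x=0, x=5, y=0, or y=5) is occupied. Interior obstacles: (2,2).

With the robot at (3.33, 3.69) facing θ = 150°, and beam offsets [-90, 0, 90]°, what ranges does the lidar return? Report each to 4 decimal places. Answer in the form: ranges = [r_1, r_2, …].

beam 1: φ=-90°, α=60°
  direction (0.5000, 0.8660); cell (3,3); t to first gridline: x 1.3400, y 0.3580 (then +2.0000 / +1.1547)
    (3,4) via y @ 0.3580
    (4,4) via x @ 1.3400
    (4,5) via y @ 1.5127  # hit
  → r_1 = 1.5127
beam 2: φ=0°, α=150°
  direction (-0.8660, 0.5000); cell (3,3); t to first gridline: x 0.3811, y 0.6200 (then +1.1547 / +2.0000)
    (2,3) via x @ 0.3811
    (2,4) via y @ 0.6200
    (1,4) via x @ 1.5358
    (1,5) via y @ 2.6200  # hit
  → r_2 = 2.6200
beam 3: φ=90°, α=240°
  direction (-0.5000, -0.8660); cell (3,3); t to first gridline: x 0.6600, y 0.7967 (then +2.0000 / +1.1547)
    (2,3) via x @ 0.6600
    (2,2) via y @ 0.7967  # hit
  → r_3 = 0.7967

ranges = [1.5127, 2.6200, 0.7967]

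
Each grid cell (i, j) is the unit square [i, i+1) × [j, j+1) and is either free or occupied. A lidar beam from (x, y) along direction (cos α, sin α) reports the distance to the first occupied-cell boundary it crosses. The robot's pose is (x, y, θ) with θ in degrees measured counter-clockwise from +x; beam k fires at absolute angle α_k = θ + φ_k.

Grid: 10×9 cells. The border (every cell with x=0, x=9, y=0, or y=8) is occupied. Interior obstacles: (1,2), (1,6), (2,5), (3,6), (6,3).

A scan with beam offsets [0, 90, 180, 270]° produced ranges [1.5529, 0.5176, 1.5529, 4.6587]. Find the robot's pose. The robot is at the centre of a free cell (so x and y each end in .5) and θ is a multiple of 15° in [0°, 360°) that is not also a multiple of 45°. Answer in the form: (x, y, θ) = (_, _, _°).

(x, y, θ) = (1.5, 4.5, 75°)

Candidates: 51 free-cell centres × 16 headings = 816 poses. Raycast each; keep the one whose scan matches to 4 dp.
  (5.5, 4.5, 300°): beam 1 = 1.0000 ≠ 1.5529 ✗
  (4.5, 4.5, 195°): beam 1 = 3.6235 ≠ 1.5529 ✗
  (3.5, 1.5, 195°): beam 1 = 1.9319 ≠ 1.5529 ✗
  (7.5, 1.5, 120°): beam 1 = 1.7321 ≠ 1.5529 ✗
  …
  (1.5, 4.5, 75°): r_1=1.5529, r_2=0.5176, r_3=1.5529, r_4=4.6587 — all match ✓
Only this pose fits every beam.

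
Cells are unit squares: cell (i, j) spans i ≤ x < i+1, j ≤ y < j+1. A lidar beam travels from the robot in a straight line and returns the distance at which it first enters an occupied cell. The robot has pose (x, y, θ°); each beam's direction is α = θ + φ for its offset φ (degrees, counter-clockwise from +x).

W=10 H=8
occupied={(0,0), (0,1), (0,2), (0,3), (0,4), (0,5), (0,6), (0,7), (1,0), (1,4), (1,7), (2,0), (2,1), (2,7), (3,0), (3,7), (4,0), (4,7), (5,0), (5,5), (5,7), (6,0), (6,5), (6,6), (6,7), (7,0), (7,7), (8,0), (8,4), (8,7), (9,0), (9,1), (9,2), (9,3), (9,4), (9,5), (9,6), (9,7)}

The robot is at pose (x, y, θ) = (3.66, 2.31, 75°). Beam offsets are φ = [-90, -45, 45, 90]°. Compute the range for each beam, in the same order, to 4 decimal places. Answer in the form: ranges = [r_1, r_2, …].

ranges = [5.0615, 5.0114, 5.3200, 2.7538]

beam 1: φ=-90°, α=345°
  dir = (cos 345°, sin 345°) = (0.9659, -0.2588); from cell (3,2)
  next x-line at t=0.3520, next y-line at t=1.1977; Δt_x=1.0353, Δt_y=3.8637
    x: enter (4,2) at t=0.3520
    y: enter (4,1) at t=1.1977
    x: enter (5,1) at t=1.3873
    x: enter (6,1) at t=2.4225
    x: enter (7,1) at t=3.4578
    x: enter (8,1) at t=4.4931
    y: enter (8,0) at t=5.0615 ← occupied
  → r_1 = 5.0615
beam 2: φ=-45°, α=30°
  dir = (cos 30°, sin 30°) = (0.8660, 0.5000); from cell (3,2)
  next x-line at t=0.3926, next y-line at t=1.3800; Δt_x=1.1547, Δt_y=2.0000
    x: enter (4,2) at t=0.3926
    y: enter (4,3) at t=1.3800
    x: enter (5,3) at t=1.5473
    x: enter (6,3) at t=2.7020
    y: enter (6,4) at t=3.3800
    x: enter (7,4) at t=3.8567
    x: enter (8,4) at t=5.0114 ← occupied
  → r_2 = 5.0114
beam 3: φ=45°, α=120°
  dir = (cos 120°, sin 120°) = (-0.5000, 0.8660); from cell (3,2)
  next x-line at t=1.3200, next y-line at t=0.7967; Δt_x=2.0000, Δt_y=1.1547
    y: enter (3,3) at t=0.7967
    x: enter (2,3) at t=1.3200
    y: enter (2,4) at t=1.9514
    y: enter (2,5) at t=3.1061
    x: enter (1,5) at t=3.3200
    y: enter (1,6) at t=4.2608
    x: enter (0,6) at t=5.3200 ← occupied
  → r_3 = 5.3200
beam 4: φ=90°, α=165°
  dir = (cos 165°, sin 165°) = (-0.9659, 0.2588); from cell (3,2)
  next x-line at t=0.6833, next y-line at t=2.6660; Δt_x=1.0353, Δt_y=3.8637
    x: enter (2,2) at t=0.6833
    x: enter (1,2) at t=1.7186
    y: enter (1,3) at t=2.6660
    x: enter (0,3) at t=2.7538 ← occupied
  → r_4 = 2.7538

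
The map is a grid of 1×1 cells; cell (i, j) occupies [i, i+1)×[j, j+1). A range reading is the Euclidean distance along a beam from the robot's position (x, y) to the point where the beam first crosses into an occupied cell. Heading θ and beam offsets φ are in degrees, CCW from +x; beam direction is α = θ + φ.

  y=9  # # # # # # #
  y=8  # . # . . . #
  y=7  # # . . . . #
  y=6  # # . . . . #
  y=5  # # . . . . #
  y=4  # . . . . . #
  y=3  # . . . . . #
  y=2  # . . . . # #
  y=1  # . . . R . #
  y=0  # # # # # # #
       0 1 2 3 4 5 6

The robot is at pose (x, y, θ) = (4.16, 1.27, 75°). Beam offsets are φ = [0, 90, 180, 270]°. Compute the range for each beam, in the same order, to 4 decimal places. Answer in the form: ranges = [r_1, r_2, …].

ranges = [7.1092, 3.2715, 0.2795, 1.0432]

beam 1: φ=0°, α=75°
  dir = (cos 75°, sin 75°) = (0.2588, 0.9659); from cell (4,1)
  next x-line at t=3.2455, next y-line at t=0.7558; Δt_x=3.8637, Δt_y=1.0353
    y: enter (4,2) at t=0.7558
    y: enter (4,3) at t=1.7910
    y: enter (4,4) at t=2.8263
    x: enter (5,4) at t=3.2455
    y: enter (5,5) at t=3.8616
    y: enter (5,6) at t=4.8969
    y: enter (5,7) at t=5.9321
    y: enter (5,8) at t=6.9674
    x: enter (6,8) at t=7.1092 ← occupied
  → r_1 = 7.1092
beam 2: φ=90°, α=165°
  dir = (cos 165°, sin 165°) = (-0.9659, 0.2588); from cell (4,1)
  next x-line at t=0.1656, next y-line at t=2.8205; Δt_x=1.0353, Δt_y=3.8637
    x: enter (3,1) at t=0.1656
    x: enter (2,1) at t=1.2009
    x: enter (1,1) at t=2.2362
    y: enter (1,2) at t=2.8205
    x: enter (0,2) at t=3.2715 ← occupied
  → r_2 = 3.2715
beam 3: φ=180°, α=255°
  dir = (cos 255°, sin 255°) = (-0.2588, -0.9659); from cell (4,1)
  next x-line at t=0.6182, next y-line at t=0.2795; Δt_x=3.8637, Δt_y=1.0353
    y: enter (4,0) at t=0.2795 ← occupied
  → r_3 = 0.2795
beam 4: φ=270°, α=345°
  dir = (cos 345°, sin 345°) = (0.9659, -0.2588); from cell (4,1)
  next x-line at t=0.8696, next y-line at t=1.0432; Δt_x=1.0353, Δt_y=3.8637
    x: enter (5,1) at t=0.8696
    y: enter (5,0) at t=1.0432 ← occupied
  → r_4 = 1.0432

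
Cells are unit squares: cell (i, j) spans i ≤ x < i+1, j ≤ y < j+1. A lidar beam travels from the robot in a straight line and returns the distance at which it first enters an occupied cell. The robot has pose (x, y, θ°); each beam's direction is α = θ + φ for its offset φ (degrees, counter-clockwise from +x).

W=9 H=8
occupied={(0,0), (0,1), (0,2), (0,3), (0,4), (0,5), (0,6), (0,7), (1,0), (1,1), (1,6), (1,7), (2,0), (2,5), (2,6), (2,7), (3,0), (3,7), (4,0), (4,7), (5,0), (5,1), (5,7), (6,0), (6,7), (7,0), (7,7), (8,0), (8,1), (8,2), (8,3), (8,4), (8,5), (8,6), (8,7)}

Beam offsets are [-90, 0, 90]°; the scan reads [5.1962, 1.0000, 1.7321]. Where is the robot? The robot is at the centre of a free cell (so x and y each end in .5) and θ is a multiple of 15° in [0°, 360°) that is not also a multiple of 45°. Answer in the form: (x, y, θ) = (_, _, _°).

(x, y, θ) = (6.5, 2.5, 210°)

Candidates: 37 free-cell centres × 16 headings = 592 poses. Raycast each; keep the one whose scan matches to 4 dp.
  (5.5, 6.5, 210°): beam 1 = 0.5774 ≠ 5.1962 ✗
  (4.5, 4.5, 345°): beam 1 = 3.6235 ≠ 5.1962 ✗
  (6.5, 3.5, 300°): beam 1 = 5.0000 ≠ 5.1962 ✗
  (4.5, 6.5, 165°): beam 1 = 0.5176 ≠ 5.1962 ✗
  …
  (6.5, 2.5, 210°): r_1=5.1962, r_2=1.0000, r_3=1.7321 — all match ✓
No second candidate reproduces the full scan.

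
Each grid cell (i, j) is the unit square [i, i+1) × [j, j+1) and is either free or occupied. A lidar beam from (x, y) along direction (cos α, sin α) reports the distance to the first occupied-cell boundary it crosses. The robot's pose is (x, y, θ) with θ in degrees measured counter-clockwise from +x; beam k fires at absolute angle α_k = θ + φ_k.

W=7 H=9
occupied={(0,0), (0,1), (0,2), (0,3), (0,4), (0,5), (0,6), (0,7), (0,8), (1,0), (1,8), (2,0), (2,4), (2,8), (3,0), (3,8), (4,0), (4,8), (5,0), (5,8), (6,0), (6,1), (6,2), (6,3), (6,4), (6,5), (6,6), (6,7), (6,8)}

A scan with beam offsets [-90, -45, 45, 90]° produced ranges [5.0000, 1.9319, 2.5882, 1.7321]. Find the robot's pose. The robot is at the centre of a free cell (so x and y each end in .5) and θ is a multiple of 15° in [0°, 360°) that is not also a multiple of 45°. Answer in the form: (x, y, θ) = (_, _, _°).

(x, y, θ) = (3.5, 2.5, 150°)

The pose lattice has 34·16 = 544 candidates. Test each by forward raycasting.
  (2.5, 5.5, 120°): beam 1 = 4.0415 ≠ 5.0000 ✗
  (1.5, 1.5, 255°): beam 1 = 0.5176 ≠ 5.0000 ✗
  (2.5, 2.5, 105°): beam 1 = 3.6235 ≠ 5.0000 ✗
  (3.5, 7.5, 105°): beam 1 = 1.9319 ≠ 5.0000 ✗
  …
  (3.5, 2.5, 150°): r_1=5.0000, r_2=1.9319, r_3=2.5882, r_4=1.7321 — all match ✓
Unique over the lattice → pose = (3.5, 2.5, 150°).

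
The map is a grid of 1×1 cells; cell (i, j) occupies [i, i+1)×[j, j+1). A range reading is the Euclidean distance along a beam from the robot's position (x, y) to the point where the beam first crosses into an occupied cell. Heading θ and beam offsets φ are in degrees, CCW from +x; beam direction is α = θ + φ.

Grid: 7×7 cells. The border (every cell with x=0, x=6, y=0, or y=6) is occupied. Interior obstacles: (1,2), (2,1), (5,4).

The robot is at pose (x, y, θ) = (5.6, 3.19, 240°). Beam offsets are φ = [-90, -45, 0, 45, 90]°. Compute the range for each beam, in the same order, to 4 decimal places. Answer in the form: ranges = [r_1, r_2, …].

beam 1: φ=-90°, α=150°
  dir = (cos 150°, sin 150°) = (-0.8660, 0.5000); from cell (5,3)
  next x-line at t=0.6928, next y-line at t=1.6200; Δt_x=1.1547, Δt_y=2.0000
    x: enter (4,3) at t=0.6928
    y: enter (4,4) at t=1.6200
    x: enter (3,4) at t=1.8475
    x: enter (2,4) at t=3.0022
    y: enter (2,5) at t=3.6200
    x: enter (1,5) at t=4.1569
    x: enter (0,5) at t=5.3116 ← occupied
  → r_1 = 5.3116
beam 2: φ=-45°, α=195°
  dir = (cos 195°, sin 195°) = (-0.9659, -0.2588); from cell (5,3)
  next x-line at t=0.6212, next y-line at t=0.7341; Δt_x=1.0353, Δt_y=3.8637
    x: enter (4,3) at t=0.6212
    y: enter (4,2) at t=0.7341
    x: enter (3,2) at t=1.6564
    x: enter (2,2) at t=2.6917
    x: enter (1,2) at t=3.7270 ← occupied
  → r_2 = 3.7270
beam 3: φ=0°, α=240°
  dir = (cos 240°, sin 240°) = (-0.5000, -0.8660); from cell (5,3)
  next x-line at t=1.2000, next y-line at t=0.2194; Δt_x=2.0000, Δt_y=1.1547
    y: enter (5,2) at t=0.2194
    x: enter (4,2) at t=1.2000
    y: enter (4,1) at t=1.3741
    y: enter (4,0) at t=2.5288 ← occupied
  → r_3 = 2.5288
beam 4: φ=45°, α=285°
  dir = (cos 285°, sin 285°) = (0.2588, -0.9659); from cell (5,3)
  next x-line at t=1.5455, next y-line at t=0.1967; Δt_x=3.8637, Δt_y=1.0353
    y: enter (5,2) at t=0.1967
    y: enter (5,1) at t=1.2320
    x: enter (6,1) at t=1.5455 ← occupied
  → r_4 = 1.5455
beam 5: φ=90°, α=330°
  dir = (cos 330°, sin 330°) = (0.8660, -0.5000); from cell (5,3)
  next x-line at t=0.4619, next y-line at t=0.3800; Δt_x=1.1547, Δt_y=2.0000
    y: enter (5,2) at t=0.3800
    x: enter (6,2) at t=0.4619 ← occupied
  → r_5 = 0.4619

ranges = [5.3116, 3.7270, 2.5288, 1.5455, 0.4619]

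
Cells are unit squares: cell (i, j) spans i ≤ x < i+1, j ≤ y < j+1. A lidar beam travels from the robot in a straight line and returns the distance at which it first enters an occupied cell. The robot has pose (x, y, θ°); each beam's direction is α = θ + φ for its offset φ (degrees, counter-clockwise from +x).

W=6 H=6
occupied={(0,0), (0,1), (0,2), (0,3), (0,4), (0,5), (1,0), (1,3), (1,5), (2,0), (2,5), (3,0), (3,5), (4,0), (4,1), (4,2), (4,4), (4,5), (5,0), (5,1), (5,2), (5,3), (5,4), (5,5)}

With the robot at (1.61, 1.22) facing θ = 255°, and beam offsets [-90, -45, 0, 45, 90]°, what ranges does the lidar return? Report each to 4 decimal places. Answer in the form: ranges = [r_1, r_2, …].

ranges = [0.6315, 0.4400, 0.2278, 0.2540, 0.8500]

beam 1: φ=-90°, α=165°
  d=(-0.9659,0.2588)  start (1,1)  tX=0.6315 tY=3.0137  stride 1/|dx|=1.0353 1/|dy|=3.8637
    cross x-line → (0,1), t=0.6315 (wall)
  → r_1 = 0.6315
beam 2: φ=-45°, α=210°
  d=(-0.8660,-0.5000)  start (1,1)  tX=0.7044 tY=0.4400  stride 1/|dx|=1.1547 1/|dy|=2.0000
    cross y-line → (1,0), t=0.4400 (wall)
  → r_2 = 0.4400
beam 3: φ=0°, α=255°
  d=(-0.2588,-0.9659)  start (1,1)  tX=2.3569 tY=0.2278  stride 1/|dx|=3.8637 1/|dy|=1.0353
    cross y-line → (1,0), t=0.2278 (wall)
  → r_3 = 0.2278
beam 4: φ=45°, α=300°
  d=(0.5000,-0.8660)  start (1,1)  tX=0.7800 tY=0.2540  stride 1/|dx|=2.0000 1/|dy|=1.1547
    cross y-line → (1,0), t=0.2540 (wall)
  → r_4 = 0.2540
beam 5: φ=90°, α=345°
  d=(0.9659,-0.2588)  start (1,1)  tX=0.4038 tY=0.8500  stride 1/|dx|=1.0353 1/|dy|=3.8637
    cross x-line → (2,1), t=0.4038
    cross y-line → (2,0), t=0.8500 (wall)
  → r_5 = 0.8500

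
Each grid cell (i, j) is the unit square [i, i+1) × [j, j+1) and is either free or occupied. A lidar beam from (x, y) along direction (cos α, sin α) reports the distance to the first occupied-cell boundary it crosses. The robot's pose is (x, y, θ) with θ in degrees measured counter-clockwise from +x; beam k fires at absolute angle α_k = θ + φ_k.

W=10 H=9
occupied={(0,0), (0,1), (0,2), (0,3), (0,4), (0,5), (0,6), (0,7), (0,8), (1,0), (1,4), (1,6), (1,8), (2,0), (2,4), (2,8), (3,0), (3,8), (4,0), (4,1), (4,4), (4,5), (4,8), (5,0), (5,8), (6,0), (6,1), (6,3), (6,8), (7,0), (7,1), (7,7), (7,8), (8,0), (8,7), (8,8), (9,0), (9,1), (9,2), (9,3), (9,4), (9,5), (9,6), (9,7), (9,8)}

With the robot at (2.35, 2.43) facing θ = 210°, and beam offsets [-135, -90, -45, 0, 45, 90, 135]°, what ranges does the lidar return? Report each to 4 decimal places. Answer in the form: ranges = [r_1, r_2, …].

ranges = [1.6254, 1.8129, 1.3976, 1.5588, 1.4804, 1.6512, 1.7082]

beam 1: φ=-135°, α=75°
  d=(0.2588,0.9659)  start (2,2)  tX=2.5114 tY=0.5901  stride 1/|dx|=3.8637 1/|dy|=1.0353
    cross y-line → (2,3), t=0.5901
    cross y-line → (2,4), t=1.6254 (wall)
  → r_1 = 1.6254
beam 2: φ=-90°, α=120°
  d=(-0.5000,0.8660)  start (2,2)  tX=0.7000 tY=0.6582  stride 1/|dx|=2.0000 1/|dy|=1.1547
    cross y-line → (2,3), t=0.6582
    cross x-line → (1,3), t=0.7000
    cross y-line → (1,4), t=1.8129 (wall)
  → r_2 = 1.8129
beam 3: φ=-45°, α=165°
  d=(-0.9659,0.2588)  start (2,2)  tX=0.3623 tY=2.2023  stride 1/|dx|=1.0353 1/|dy|=3.8637
    cross x-line → (1,2), t=0.3623
    cross x-line → (0,2), t=1.3976 (wall)
  → r_3 = 1.3976
beam 4: φ=0°, α=210°
  d=(-0.8660,-0.5000)  start (2,2)  tX=0.4041 tY=0.8600  stride 1/|dx|=1.1547 1/|dy|=2.0000
    cross x-line → (1,2), t=0.4041
    cross y-line → (1,1), t=0.8600
    cross x-line → (0,1), t=1.5588 (wall)
  → r_4 = 1.5588
beam 5: φ=45°, α=255°
  d=(-0.2588,-0.9659)  start (2,2)  tX=1.3523 tY=0.4452  stride 1/|dx|=3.8637 1/|dy|=1.0353
    cross y-line → (2,1), t=0.4452
    cross x-line → (1,1), t=1.3523
    cross y-line → (1,0), t=1.4804 (wall)
  → r_5 = 1.4804
beam 6: φ=90°, α=300°
  d=(0.5000,-0.8660)  start (2,2)  tX=1.3000 tY=0.4965  stride 1/|dx|=2.0000 1/|dy|=1.1547
    cross y-line → (2,1), t=0.4965
    cross x-line → (3,1), t=1.3000
    cross y-line → (3,0), t=1.6512 (wall)
  → r_6 = 1.6512
beam 7: φ=135°, α=345°
  d=(0.9659,-0.2588)  start (2,2)  tX=0.6729 tY=1.6614  stride 1/|dx|=1.0353 1/|dy|=3.8637
    cross x-line → (3,2), t=0.6729
    cross y-line → (3,1), t=1.6614
    cross x-line → (4,1), t=1.7082 (wall)
  → r_7 = 1.7082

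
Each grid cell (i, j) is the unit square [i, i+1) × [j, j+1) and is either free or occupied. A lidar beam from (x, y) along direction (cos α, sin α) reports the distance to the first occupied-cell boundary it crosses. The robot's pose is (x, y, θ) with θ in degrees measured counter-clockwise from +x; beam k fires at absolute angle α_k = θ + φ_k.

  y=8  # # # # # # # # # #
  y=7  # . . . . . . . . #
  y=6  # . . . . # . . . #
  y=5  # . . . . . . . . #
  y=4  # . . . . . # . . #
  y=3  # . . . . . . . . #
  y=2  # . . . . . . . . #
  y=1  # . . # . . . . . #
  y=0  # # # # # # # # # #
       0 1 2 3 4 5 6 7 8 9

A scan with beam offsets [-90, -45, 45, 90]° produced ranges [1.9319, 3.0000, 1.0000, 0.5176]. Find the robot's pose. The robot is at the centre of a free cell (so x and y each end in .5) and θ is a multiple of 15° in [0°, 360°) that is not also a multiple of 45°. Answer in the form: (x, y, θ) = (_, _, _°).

(x, y, θ) = (8.5, 1.5, 165°)

Enumerate (i+0.5, j+0.5, θ) over the 53 free cells and 16 admissible headings. For each, cast all 4 beams and compare to the given ranges.
  (7.5, 1.5, 285°): beam 2 = 0.5774 ≠ 3.0000 ✗
  (4.5, 1.5, 210°): beam 1 = 7.0000 ≠ 1.9319 ✗
  (3.5, 5.5, 300°): beam 1 = 2.8868 ≠ 1.9319 ✗
  (3.5, 7.5, 30°): beam 1 = 7.5056 ≠ 1.9319 ✗
  …
  (8.5, 1.5, 165°): r_1=1.9319, r_2=3.0000, r_3=1.0000, r_4=0.5176 — all match ✓
No second candidate reproduces the full scan.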